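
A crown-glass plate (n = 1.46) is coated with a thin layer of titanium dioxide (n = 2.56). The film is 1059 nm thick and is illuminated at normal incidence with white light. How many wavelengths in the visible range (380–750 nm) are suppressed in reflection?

7

Ray reflecting at the top interface goes from n = 1.0 toward n = 2.56: a half-wave phase shift.
Ray reflecting at the bottom interface goes from n = 2.56 toward n = 1.46: no phase shift.
Net: one phase inversion between the two reflected rays.
For minimum reflection here: 2 n t = m λ.
λ = 2 n t / m = 5422 / m nm.
m=7: 775 nm (IR); m=8: 678 nm (visible); m=9: 602 nm (visible); m=10: 542 nm (visible); m=11: 493 nm (visible); m=12: 452 nm (visible); m=13: 417 nm (visible); m=14: 387 nm (visible); m=15: 361 nm (UV).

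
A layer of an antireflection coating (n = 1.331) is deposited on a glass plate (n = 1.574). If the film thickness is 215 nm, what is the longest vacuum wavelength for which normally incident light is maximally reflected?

Top surface (1.0 → 1.331): reflection off a higher-index medium gives a half-wave phase shift.
Ray reflecting at the bottom interface goes from n = 1.331 toward n = 1.574: a half-wave phase shift.
Net: no relative phase inversion (both shifts match).
For strong reflection here: 2 n t = m λ.
λ = 2 n t / m. The longest wavelength is m = 1: λ = 2 × 1.331 × 215 / 1.00 = 572 nm.

572 nm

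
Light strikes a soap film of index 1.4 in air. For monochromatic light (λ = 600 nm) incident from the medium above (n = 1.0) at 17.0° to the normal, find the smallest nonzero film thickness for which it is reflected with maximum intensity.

Ray reflecting at the top interface goes from n = 1.0 toward n = 1.4: a half-wave phase shift.
Bottom surface (1.4 → 1.0): reflection off a lower-index medium gives no phase shift.
The two reflections differ by half a wavelength.
For strong reflection here: 2 n t cos θ_r = (m + ½) λ.
Snell's law: 1.0 sin 17.0° = 1.4 sin θ_r → sin θ_r = 0.209, cos θ_r = 0.978.
Minimum at m = 0: t = λ / (4 n cos θ_r) = 600 / (4 × 1.4 × 0.978) = 110 nm.

110 nm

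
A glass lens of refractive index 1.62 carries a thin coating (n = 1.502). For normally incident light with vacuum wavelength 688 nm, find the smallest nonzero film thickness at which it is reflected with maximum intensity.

229 nm

At the upper boundary (n = 1.0 to n = 1.502) the reflected ray undergoes a half-wave phase shift.
At the lower boundary (n = 1.502 to n = 1.62) the reflected ray undergoes a half-wave phase shift.
Net: no relative phase inversion (both shifts match).
So the condition for constructive reflection is 2 n t = m λ.
Minimum nonzero at m = 1: t = λ / (2 n) = 688 / (2 × 1.502) = 229 nm.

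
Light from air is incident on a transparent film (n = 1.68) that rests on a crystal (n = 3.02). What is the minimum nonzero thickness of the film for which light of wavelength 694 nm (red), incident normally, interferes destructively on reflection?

Top surface (1.0 → 1.68): reflection off a higher-index medium gives a half-wave phase shift.
Bottom surface (1.68 → 3.02): reflection off a higher-index medium gives a half-wave phase shift.
Net: no relative phase inversion (both shifts match).
For dark reflection here: 2 n t = (m + ½) λ.
Minimum at m = 0: t = λ / (4 n) = 694 / (4 × 1.68) = 103 nm.

103 nm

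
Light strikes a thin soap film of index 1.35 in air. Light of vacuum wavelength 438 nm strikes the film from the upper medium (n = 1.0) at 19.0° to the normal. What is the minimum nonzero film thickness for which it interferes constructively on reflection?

Ray reflecting at the top interface goes from n = 1.0 toward n = 1.35: a half-wave phase shift.
At the lower boundary (n = 1.35 to n = 1.0) the reflected ray undergoes no phase shift.
Net: one phase inversion between the two reflected rays.
So the condition for constructive reflection is 2 n t cos θ_r = (m + ½) λ.
Snell's law: 1.0 sin 19.0° = 1.35 sin θ_r → sin θ_r = 0.241, cos θ_r = 0.970.
Minimum at m = 0: t = λ / (4 n cos θ_r) = 438 / (4 × 1.35 × 0.970) = 83.6 nm.

83.6 nm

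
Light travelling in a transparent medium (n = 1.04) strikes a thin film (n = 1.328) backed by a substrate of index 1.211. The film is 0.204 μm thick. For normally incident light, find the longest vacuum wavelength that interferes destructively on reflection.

Top surface (1.04 → 1.328): reflection off a higher-index medium gives a half-wave phase shift.
Ray reflecting at the bottom interface goes from n = 1.328 toward n = 1.211: no phase shift.
Exactly one π shift → a net half-wave offset.
For dark reflection here: 2 n t = m λ.
λ = 2 n t / m. The longest wavelength is m = 1: λ = 2 × 1.328 × 204 / 1.00 = 542 nm.

542 nm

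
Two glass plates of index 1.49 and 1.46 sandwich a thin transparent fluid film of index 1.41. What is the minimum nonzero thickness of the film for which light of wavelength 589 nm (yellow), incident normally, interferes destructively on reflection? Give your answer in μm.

At the upper boundary (n = 1.49 to n = 1.41) the reflected ray undergoes no phase shift.
Bottom surface (1.41 → 1.46): reflection off a higher-index medium gives a half-wave phase shift.
Exactly one π shift → a net half-wave offset.
So the condition for destructive reflection is 2 n t = m λ.
Minimum nonzero at m = 1: t = λ / (2 n) = 589 / (2 × 1.41) = 209 nm.

0.209 μm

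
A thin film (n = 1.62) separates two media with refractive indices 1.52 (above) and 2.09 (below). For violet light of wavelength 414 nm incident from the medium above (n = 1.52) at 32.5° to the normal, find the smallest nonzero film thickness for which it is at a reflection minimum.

74.0 nm

At the upper boundary (n = 1.52 to n = 1.62) the reflected ray undergoes a half-wave phase shift.
Bottom surface (1.62 → 2.09): reflection off a higher-index medium gives a half-wave phase shift.
Zero or two π shifts → no net half-wave offset.
For dark reflection here: 2 n t cos θ_r = (m + ½) λ.
Snell's law: 1.52 sin 32.5° = 1.62 sin θ_r → sin θ_r = 0.504, cos θ_r = 0.864.
Minimum at m = 0: t = λ / (4 n cos θ_r) = 414 / (4 × 1.62 × 0.864) = 74.0 nm.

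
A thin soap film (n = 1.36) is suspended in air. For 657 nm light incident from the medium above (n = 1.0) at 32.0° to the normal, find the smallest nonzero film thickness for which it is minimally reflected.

Top surface (1.0 → 1.36): reflection off a higher-index medium gives a half-wave phase shift.
At the lower boundary (n = 1.36 to n = 1.0) the reflected ray undergoes no phase shift.
Net: one phase inversion between the two reflected rays.
So the condition for destructive reflection is 2 n t cos θ_r = m λ.
Snell's law: 1.0 sin 32.0° = 1.36 sin θ_r → sin θ_r = 0.390, cos θ_r = 0.921.
Minimum nonzero at m = 1: t = λ / (2 n cos θ_r) = 657 / (2 × 1.36 × 0.921) = 262 nm.

262 nm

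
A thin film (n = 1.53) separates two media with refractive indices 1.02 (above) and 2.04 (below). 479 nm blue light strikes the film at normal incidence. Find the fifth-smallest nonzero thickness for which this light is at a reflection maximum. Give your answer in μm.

0.783 μm

Top surface (1.02 → 1.53): reflection off a higher-index medium gives a half-wave phase shift.
At the lower boundary (n = 1.53 to n = 2.04) the reflected ray undergoes a half-wave phase shift.
Zero or two π shifts → no net half-wave offset.
With no net inversion, constructive interference in reflection requires 2 n t = m λ.
The fifth-smallest nonzero thickness corresponds to m = 5: t = m λ / (2 n) = 5.00 × 479 / (2 × 1.53) = 783 nm.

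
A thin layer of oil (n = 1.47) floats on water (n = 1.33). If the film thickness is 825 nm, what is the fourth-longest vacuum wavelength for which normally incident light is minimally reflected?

606 nm

Top surface (1.0 → 1.47): reflection off a higher-index medium gives a half-wave phase shift.
Bottom surface (1.47 → 1.33): reflection off a lower-index medium gives no phase shift.
The two reflections differ by half a wavelength.
So the condition for destructive reflection is 2 n t = m λ.
λ = 2 n t / m. The fourth-longest wavelength is m = 4: λ = 2 × 1.47 × 825 / 4.00 = 606 nm.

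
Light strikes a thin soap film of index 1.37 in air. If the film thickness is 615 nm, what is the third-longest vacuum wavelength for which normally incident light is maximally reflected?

Top surface (1.0 → 1.37): reflection off a higher-index medium gives a half-wave phase shift.
Bottom surface (1.37 → 1.0): reflection off a lower-index medium gives no phase shift.
Net: one phase inversion between the two reflected rays.
For bright reflection here: 2 n t = (m + ½) λ.
λ = 2 n t / (m + ½). The third-longest wavelength is m = 2: λ = 2 × 1.37 × 615 / 2.50 = 674 nm.

674 nm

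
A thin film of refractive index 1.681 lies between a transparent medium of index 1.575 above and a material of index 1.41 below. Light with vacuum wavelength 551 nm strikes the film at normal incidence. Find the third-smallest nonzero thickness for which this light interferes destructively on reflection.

492 nm

At the upper boundary (n = 1.575 to n = 1.681) the reflected ray undergoes a half-wave phase shift.
Ray reflecting at the bottom interface goes from n = 1.681 toward n = 1.41: no phase shift.
Net: one phase inversion between the two reflected rays.
So the condition for destructive reflection is 2 n t = m λ.
The third-smallest nonzero thickness corresponds to m = 3: t = m λ / (2 n) = 3.00 × 551 / (2 × 1.681) = 492 nm.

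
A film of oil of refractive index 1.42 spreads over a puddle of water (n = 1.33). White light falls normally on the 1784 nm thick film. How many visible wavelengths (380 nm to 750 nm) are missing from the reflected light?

Top surface (1.0 → 1.42): reflection off a higher-index medium gives a half-wave phase shift.
Ray reflecting at the bottom interface goes from n = 1.42 toward n = 1.33: no phase shift.
The two reflections differ by half a wavelength.
For weak reflection here: 2 n t = m λ.
λ = 2 n t / m = 5067 / m nm.
m=6: 844 nm (IR); m=7: 724 nm (visible); m=8: 633 nm (visible); m=9: 563 nm (visible); m=10: 507 nm (visible); m=11: 461 nm (visible); m=12: 422 nm (visible); m=13: 390 nm (visible); m=14: 362 nm (UV).

7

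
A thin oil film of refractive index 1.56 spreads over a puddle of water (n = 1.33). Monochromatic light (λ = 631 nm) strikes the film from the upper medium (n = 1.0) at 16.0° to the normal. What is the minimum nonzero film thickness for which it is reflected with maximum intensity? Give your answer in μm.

Top surface (1.0 → 1.56): reflection off a higher-index medium gives a half-wave phase shift.
Ray reflecting at the bottom interface goes from n = 1.56 toward n = 1.33: no phase shift.
The two reflections differ by half a wavelength.
For strong reflection here: 2 n t cos θ_r = (m + ½) λ.
Snell's law: 1.0 sin 16.0° = 1.56 sin θ_r → sin θ_r = 0.177, cos θ_r = 0.984.
Minimum at m = 0: t = λ / (4 n cos θ_r) = 631 / (4 × 1.56 × 0.984) = 103 nm.

0.103 μm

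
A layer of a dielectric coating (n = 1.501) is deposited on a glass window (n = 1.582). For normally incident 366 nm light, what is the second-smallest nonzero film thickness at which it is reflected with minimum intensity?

183 nm

Ray reflecting at the top interface goes from n = 1.0 toward n = 1.501: a half-wave phase shift.
Bottom surface (1.501 → 1.582): reflection off a higher-index medium gives a half-wave phase shift.
The two reflections carry the same phase change, so no net offset.
For dark reflection here: 2 n t = (m + ½) λ.
The second-smallest nonzero thickness corresponds to m = 1: t = (m + ½) λ / (2 n) = 1.50 × 366 / (2 × 1.501) = 183 nm.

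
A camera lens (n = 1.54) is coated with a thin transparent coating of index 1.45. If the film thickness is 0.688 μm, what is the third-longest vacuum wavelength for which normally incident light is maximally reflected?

665 nm

Ray reflecting at the top interface goes from n = 1.0 toward n = 1.45: a half-wave phase shift.
Ray reflecting at the bottom interface goes from n = 1.45 toward n = 1.54: a half-wave phase shift.
The two reflections carry the same phase change, so no net offset.
For strong reflection here: 2 n t = m λ.
λ = 2 n t / m. The third-longest wavelength is m = 3: λ = 2 × 1.45 × 688 / 3.00 = 665 nm.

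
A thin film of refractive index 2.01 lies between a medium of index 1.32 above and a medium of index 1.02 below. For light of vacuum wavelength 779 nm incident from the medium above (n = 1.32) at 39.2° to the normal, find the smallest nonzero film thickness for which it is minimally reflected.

213 nm

Top surface (1.32 → 2.01): reflection off a higher-index medium gives a half-wave phase shift.
At the lower boundary (n = 2.01 to n = 1.02) the reflected ray undergoes no phase shift.
Net: one phase inversion between the two reflected rays.
For weak reflection here: 2 n t cos θ_r = m λ.
Snell's law: 1.32 sin 39.2° = 2.01 sin θ_r → sin θ_r = 0.415, cos θ_r = 0.910.
Minimum nonzero at m = 1: t = λ / (2 n cos θ_r) = 779 / (2 × 2.01 × 0.910) = 213 nm.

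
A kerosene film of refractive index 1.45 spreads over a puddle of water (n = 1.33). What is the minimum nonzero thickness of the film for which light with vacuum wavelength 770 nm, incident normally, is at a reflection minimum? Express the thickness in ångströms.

2655 Å

At the upper boundary (n = 1.0 to n = 1.45) the reflected ray undergoes a half-wave phase shift.
Ray reflecting at the bottom interface goes from n = 1.45 toward n = 1.33: no phase shift.
Net: one phase inversion between the two reflected rays.
So the condition for destructive reflection is 2 n t = m λ.
Minimum nonzero at m = 1: t = λ / (2 n) = 770 / (2 × 1.45) = 266 nm.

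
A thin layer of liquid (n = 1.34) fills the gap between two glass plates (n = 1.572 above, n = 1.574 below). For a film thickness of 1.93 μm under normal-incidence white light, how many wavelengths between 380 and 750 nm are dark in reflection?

Top surface (1.572 → 1.34): reflection off a lower-index medium gives no phase shift.
At the lower boundary (n = 1.34 to n = 1.574) the reflected ray undergoes a half-wave phase shift.
Exactly one π shift → a net half-wave offset.
With one net inversion, destructive interference in reflection requires 2 n t = m λ.
λ = 2 n t / m = 5172 / m nm.
m=6: 862 nm (IR); m=7: 739 nm (visible); m=8: 647 nm (visible); m=9: 575 nm (visible); m=10: 517 nm (visible); m=11: 470 nm (visible); m=12: 431 nm (visible); m=13: 398 nm (visible); m=14: 369 nm (UV).

7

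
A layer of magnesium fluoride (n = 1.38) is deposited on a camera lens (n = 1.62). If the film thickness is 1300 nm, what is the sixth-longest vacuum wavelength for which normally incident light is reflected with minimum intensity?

652 nm

At the upper boundary (n = 1.0 to n = 1.38) the reflected ray undergoes a half-wave phase shift.
Bottom surface (1.38 → 1.62): reflection off a higher-index medium gives a half-wave phase shift.
The two reflections carry the same phase change, so no net offset.
For minimum reflection here: 2 n t = (m + ½) λ.
λ = 2 n t / (m + ½). The sixth-longest wavelength is m = 5: λ = 2 × 1.38 × 1300 / 5.50 = 652 nm.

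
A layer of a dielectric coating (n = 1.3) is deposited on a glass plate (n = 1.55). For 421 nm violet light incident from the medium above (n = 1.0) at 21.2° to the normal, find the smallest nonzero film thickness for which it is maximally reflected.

169 nm

At the upper boundary (n = 1.0 to n = 1.3) the reflected ray undergoes a half-wave phase shift.
At the lower boundary (n = 1.3 to n = 1.55) the reflected ray undergoes a half-wave phase shift.
Zero or two π shifts → no net half-wave offset.
So the condition for constructive reflection is 2 n t cos θ_r = m λ.
Snell's law: 1.0 sin 21.2° = 1.3 sin θ_r → sin θ_r = 0.278, cos θ_r = 0.961.
Minimum nonzero at m = 1: t = λ / (2 n cos θ_r) = 421 / (2 × 1.3 × 0.961) = 169 nm.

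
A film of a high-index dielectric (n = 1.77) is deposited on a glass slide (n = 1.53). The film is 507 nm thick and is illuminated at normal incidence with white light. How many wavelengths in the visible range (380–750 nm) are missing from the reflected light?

2

Top surface (1.0 → 1.77): reflection off a higher-index medium gives a half-wave phase shift.
Ray reflecting at the bottom interface goes from n = 1.77 toward n = 1.53: no phase shift.
Exactly one π shift → a net half-wave offset.
With one net inversion, destructive interference in reflection requires 2 n t = m λ.
λ = 2 n t / m = 1795 / m nm.
m=2: 897 nm (IR); m=3: 598 nm (visible); m=4: 449 nm (visible); m=5: 359 nm (UV).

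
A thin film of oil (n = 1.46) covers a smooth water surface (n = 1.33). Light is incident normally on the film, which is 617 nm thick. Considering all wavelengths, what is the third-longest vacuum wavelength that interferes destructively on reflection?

601 nm

Ray reflecting at the top interface goes from n = 1.0 toward n = 1.46: a half-wave phase shift.
Bottom surface (1.46 → 1.33): reflection off a lower-index medium gives no phase shift.
Net: one phase inversion between the two reflected rays.
With one net inversion, destructive interference in reflection requires 2 n t = m λ.
λ = 2 n t / m. The third-longest wavelength is m = 3: λ = 2 × 1.46 × 617 / 3.00 = 601 nm.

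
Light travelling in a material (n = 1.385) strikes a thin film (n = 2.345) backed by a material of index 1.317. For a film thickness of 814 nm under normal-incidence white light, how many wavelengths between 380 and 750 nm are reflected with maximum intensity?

5

At the upper boundary (n = 1.385 to n = 2.345) the reflected ray undergoes a half-wave phase shift.
Ray reflecting at the bottom interface goes from n = 2.345 toward n = 1.317: no phase shift.
Exactly one π shift → a net half-wave offset.
With one net inversion, constructive interference in reflection requires 2 n t = (m + ½) λ.
λ = 2 n t / (m + ½) = 3818 / (m + ½) nm.
m=4: 848 nm (IR); m=5: 694 nm (visible); m=6: 587 nm (visible); m=7: 509 nm (visible); m=8: 449 nm (visible); m=9: 402 nm (visible); m=10: 364 nm (UV).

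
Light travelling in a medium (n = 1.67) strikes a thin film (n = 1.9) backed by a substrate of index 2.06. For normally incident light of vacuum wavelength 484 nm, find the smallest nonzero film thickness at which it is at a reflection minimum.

63.7 nm

Top surface (1.67 → 1.9): reflection off a higher-index medium gives a half-wave phase shift.
Bottom surface (1.9 → 2.06): reflection off a higher-index medium gives a half-wave phase shift.
Net: no relative phase inversion (both shifts match).
For minimum reflection here: 2 n t = (m + ½) λ.
Minimum at m = 0: t = λ / (4 n) = 484 / (4 × 1.9) = 63.7 nm.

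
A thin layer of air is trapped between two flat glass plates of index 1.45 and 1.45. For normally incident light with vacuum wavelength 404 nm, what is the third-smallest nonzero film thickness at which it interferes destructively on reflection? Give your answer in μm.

Top surface (1.45 → 1.0): reflection off a lower-index medium gives no phase shift.
At the lower boundary (n = 1.0 to n = 1.45) the reflected ray undergoes a half-wave phase shift.
The two reflections differ by half a wavelength.
So the condition for destructive reflection is 2 n t = m λ.
The third-smallest nonzero thickness corresponds to m = 3: t = m λ / (2 n) = 3.00 × 404 / (2 × 1.0) = 606 nm.

0.606 μm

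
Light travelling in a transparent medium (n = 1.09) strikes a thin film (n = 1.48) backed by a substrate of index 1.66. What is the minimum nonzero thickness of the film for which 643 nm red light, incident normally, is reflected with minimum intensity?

At the upper boundary (n = 1.09 to n = 1.48) the reflected ray undergoes a half-wave phase shift.
Bottom surface (1.48 → 1.66): reflection off a higher-index medium gives a half-wave phase shift.
The two reflections carry the same phase change, so no net offset.
So the condition for destructive reflection is 2 n t = (m + ½) λ.
Minimum at m = 0: t = λ / (4 n) = 643 / (4 × 1.48) = 109 nm.

109 nm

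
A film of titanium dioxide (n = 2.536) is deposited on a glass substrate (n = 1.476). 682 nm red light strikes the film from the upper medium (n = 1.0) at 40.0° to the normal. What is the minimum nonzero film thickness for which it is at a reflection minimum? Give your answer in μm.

Top surface (1.0 → 2.536): reflection off a higher-index medium gives a half-wave phase shift.
At the lower boundary (n = 2.536 to n = 1.476) the reflected ray undergoes no phase shift.
Net: one phase inversion between the two reflected rays.
With one net inversion, destructive interference in reflection requires 2 n t cos θ_r = m λ.
Snell's law: 1.0 sin 40.0° = 2.536 sin θ_r → sin θ_r = 0.253, cos θ_r = 0.967.
Minimum nonzero at m = 1: t = λ / (2 n cos θ_r) = 682 / (2 × 2.536 × 0.967) = 139 nm.

0.139 μm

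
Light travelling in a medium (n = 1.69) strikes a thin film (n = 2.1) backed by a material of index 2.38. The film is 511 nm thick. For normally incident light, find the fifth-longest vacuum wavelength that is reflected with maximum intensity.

429 nm

At the upper boundary (n = 1.69 to n = 2.1) the reflected ray undergoes a half-wave phase shift.
At the lower boundary (n = 2.1 to n = 2.38) the reflected ray undergoes a half-wave phase shift.
Net: no relative phase inversion (both shifts match).
So the condition for constructive reflection is 2 n t = m λ.
λ = 2 n t / m. The fifth-longest wavelength is m = 5: λ = 2 × 2.1 × 511 / 5.00 = 429 nm.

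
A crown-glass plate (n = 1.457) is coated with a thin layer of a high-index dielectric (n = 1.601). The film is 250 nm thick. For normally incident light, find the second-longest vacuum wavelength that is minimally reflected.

400 nm

Ray reflecting at the top interface goes from n = 1.0 toward n = 1.601: a half-wave phase shift.
At the lower boundary (n = 1.601 to n = 1.457) the reflected ray undergoes no phase shift.
The two reflections differ by half a wavelength.
With one net inversion, destructive interference in reflection requires 2 n t = m λ.
λ = 2 n t / m. The second-longest wavelength is m = 2: λ = 2 × 1.601 × 250 / 2.00 = 400 nm.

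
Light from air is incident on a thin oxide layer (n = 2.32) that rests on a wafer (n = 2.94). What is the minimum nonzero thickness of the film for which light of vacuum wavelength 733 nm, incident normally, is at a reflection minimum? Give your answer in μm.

0.0790 μm

Top surface (1.0 → 2.32): reflection off a higher-index medium gives a half-wave phase shift.
Ray reflecting at the bottom interface goes from n = 2.32 toward n = 2.94: a half-wave phase shift.
Net: no relative phase inversion (both shifts match).
For minimum reflection here: 2 n t = (m + ½) λ.
Minimum at m = 0: t = λ / (4 n) = 733 / (4 × 2.32) = 79.0 nm.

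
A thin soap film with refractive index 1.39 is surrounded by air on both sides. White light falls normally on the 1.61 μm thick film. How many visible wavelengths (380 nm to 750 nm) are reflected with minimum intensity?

6

Ray reflecting at the top interface goes from n = 1.0 toward n = 1.39: a half-wave phase shift.
Bottom surface (1.39 → 1.0): reflection off a lower-index medium gives no phase shift.
Net: one phase inversion between the two reflected rays.
With one net inversion, destructive interference in reflection requires 2 n t = m λ.
λ = 2 n t / m = 4476 / m nm.
m=5: 895 nm (IR); m=6: 746 nm (visible); m=7: 639 nm (visible); m=8: 559 nm (visible); m=9: 497 nm (visible); m=10: 448 nm (visible); m=11: 407 nm (visible); m=12: 373 nm (UV).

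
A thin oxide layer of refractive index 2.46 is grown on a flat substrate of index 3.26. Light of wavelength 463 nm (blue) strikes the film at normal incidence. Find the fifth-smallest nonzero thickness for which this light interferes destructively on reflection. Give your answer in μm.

0.423 μm

Ray reflecting at the top interface goes from n = 1.0 toward n = 2.46: a half-wave phase shift.
Ray reflecting at the bottom interface goes from n = 2.46 toward n = 3.26: a half-wave phase shift.
Net: no relative phase inversion (both shifts match).
With no net inversion, destructive interference in reflection requires 2 n t = (m + ½) λ.
The fifth-smallest nonzero thickness corresponds to m = 4: t = (m + ½) λ / (2 n) = 4.50 × 463 / (2 × 2.46) = 423 nm.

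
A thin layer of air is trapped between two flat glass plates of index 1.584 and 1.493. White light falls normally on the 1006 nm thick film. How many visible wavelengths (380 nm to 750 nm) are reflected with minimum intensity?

Top surface (1.584 → 1.0): reflection off a lower-index medium gives no phase shift.
At the lower boundary (n = 1.0 to n = 1.493) the reflected ray undergoes a half-wave phase shift.
Net: one phase inversion between the two reflected rays.
So the condition for destructive reflection is 2 n t = m λ.
λ = 2 n t / m = 2012 / m nm.
m=2: 1006 nm (IR); m=3: 671 nm (visible); m=4: 503 nm (visible); m=5: 402 nm (visible); m=6: 335 nm (UV).

3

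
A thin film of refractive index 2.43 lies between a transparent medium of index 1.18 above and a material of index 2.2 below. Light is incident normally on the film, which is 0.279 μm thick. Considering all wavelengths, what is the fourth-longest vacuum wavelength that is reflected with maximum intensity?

Ray reflecting at the top interface goes from n = 1.18 toward n = 2.43: a half-wave phase shift.
Bottom surface (2.43 → 2.2): reflection off a lower-index medium gives no phase shift.
Net: one phase inversion between the two reflected rays.
For maximum reflection here: 2 n t = (m + ½) λ.
λ = 2 n t / (m + ½). The fourth-longest wavelength is m = 3: λ = 2 × 2.43 × 279 / 3.50 = 387 nm.

387 nm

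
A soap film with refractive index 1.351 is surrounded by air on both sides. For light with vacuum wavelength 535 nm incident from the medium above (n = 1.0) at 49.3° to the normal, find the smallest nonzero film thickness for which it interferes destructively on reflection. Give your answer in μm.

At the upper boundary (n = 1.0 to n = 1.351) the reflected ray undergoes a half-wave phase shift.
Bottom surface (1.351 → 1.0): reflection off a lower-index medium gives no phase shift.
Net: one phase inversion between the two reflected rays.
With one net inversion, destructive interference in reflection requires 2 n t cos θ_r = m λ.
Snell's law: 1.0 sin 49.3° = 1.351 sin θ_r → sin θ_r = 0.561, cos θ_r = 0.828.
Minimum nonzero at m = 1: t = λ / (2 n cos θ_r) = 535 / (2 × 1.351 × 0.828) = 239 nm.

0.239 μm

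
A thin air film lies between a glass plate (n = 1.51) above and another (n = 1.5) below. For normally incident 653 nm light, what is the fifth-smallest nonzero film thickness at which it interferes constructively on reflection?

Top surface (1.51 → 1.0): reflection off a lower-index medium gives no phase shift.
Ray reflecting at the bottom interface goes from n = 1.0 toward n = 1.5: a half-wave phase shift.
The two reflections differ by half a wavelength.
So the condition for constructive reflection is 2 n t = (m + ½) λ.
The fifth-smallest nonzero thickness corresponds to m = 4: t = (m + ½) λ / (2 n) = 4.50 × 653 / (2 × 1.0) = 1469 nm.

1469 nm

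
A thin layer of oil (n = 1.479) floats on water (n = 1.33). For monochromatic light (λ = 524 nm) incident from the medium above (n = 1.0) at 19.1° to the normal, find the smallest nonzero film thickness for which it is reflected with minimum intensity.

182 nm

Top surface (1.0 → 1.479): reflection off a higher-index medium gives a half-wave phase shift.
At the lower boundary (n = 1.479 to n = 1.33) the reflected ray undergoes no phase shift.
Net: one phase inversion between the two reflected rays.
For weak reflection here: 2 n t cos θ_r = m λ.
Snell's law: 1.0 sin 19.1° = 1.479 sin θ_r → sin θ_r = 0.221, cos θ_r = 0.975.
Minimum nonzero at m = 1: t = λ / (2 n cos θ_r) = 524 / (2 × 1.479 × 0.975) = 182 nm.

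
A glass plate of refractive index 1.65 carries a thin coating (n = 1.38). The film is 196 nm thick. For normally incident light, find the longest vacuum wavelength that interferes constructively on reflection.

541 nm

Top surface (1.0 → 1.38): reflection off a higher-index medium gives a half-wave phase shift.
Ray reflecting at the bottom interface goes from n = 1.38 toward n = 1.65: a half-wave phase shift.
Net: no relative phase inversion (both shifts match).
With no net inversion, constructive interference in reflection requires 2 n t = m λ.
λ = 2 n t / m. The longest wavelength is m = 1: λ = 2 × 1.38 × 196 / 1.00 = 541 nm.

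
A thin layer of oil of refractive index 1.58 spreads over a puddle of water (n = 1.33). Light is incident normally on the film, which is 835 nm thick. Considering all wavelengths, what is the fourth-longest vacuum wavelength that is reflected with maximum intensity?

Top surface (1.0 → 1.58): reflection off a higher-index medium gives a half-wave phase shift.
At the lower boundary (n = 1.58 to n = 1.33) the reflected ray undergoes no phase shift.
The two reflections differ by half a wavelength.
So the condition for constructive reflection is 2 n t = (m + ½) λ.
λ = 2 n t / (m + ½). The fourth-longest wavelength is m = 3: λ = 2 × 1.58 × 835 / 3.50 = 754 nm.

754 nm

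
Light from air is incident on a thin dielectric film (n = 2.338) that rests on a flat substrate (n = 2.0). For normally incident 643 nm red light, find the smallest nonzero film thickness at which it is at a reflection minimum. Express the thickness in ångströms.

1375 Å

At the upper boundary (n = 1.0 to n = 2.338) the reflected ray undergoes a half-wave phase shift.
At the lower boundary (n = 2.338 to n = 2.0) the reflected ray undergoes no phase shift.
Net: one phase inversion between the two reflected rays.
For dark reflection here: 2 n t = m λ.
Minimum nonzero at m = 1: t = λ / (2 n) = 643 / (2 × 2.338) = 138 nm.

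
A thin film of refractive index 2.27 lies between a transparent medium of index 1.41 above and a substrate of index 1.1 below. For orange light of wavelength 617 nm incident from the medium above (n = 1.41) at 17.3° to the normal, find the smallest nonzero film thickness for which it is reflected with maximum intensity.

Top surface (1.41 → 2.27): reflection off a higher-index medium gives a half-wave phase shift.
Bottom surface (2.27 → 1.1): reflection off a lower-index medium gives no phase shift.
Net: one phase inversion between the two reflected rays.
For maximum reflection here: 2 n t cos θ_r = (m + ½) λ.
Snell's law: 1.41 sin 17.3° = 2.27 sin θ_r → sin θ_r = 0.185, cos θ_r = 0.983.
Minimum at m = 0: t = λ / (4 n cos θ_r) = 617 / (4 × 2.27 × 0.983) = 69.1 nm.

69.1 nm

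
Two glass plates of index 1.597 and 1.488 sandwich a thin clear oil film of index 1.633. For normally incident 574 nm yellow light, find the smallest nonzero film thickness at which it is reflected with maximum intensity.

87.9 nm

At the upper boundary (n = 1.597 to n = 1.633) the reflected ray undergoes a half-wave phase shift.
At the lower boundary (n = 1.633 to n = 1.488) the reflected ray undergoes no phase shift.
The two reflections differ by half a wavelength.
For bright reflection here: 2 n t = (m + ½) λ.
Minimum at m = 0: t = λ / (4 n) = 574 / (4 × 1.633) = 87.9 nm.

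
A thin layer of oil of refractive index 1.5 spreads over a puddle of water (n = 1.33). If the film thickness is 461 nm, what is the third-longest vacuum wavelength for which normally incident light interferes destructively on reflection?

461 nm

At the upper boundary (n = 1.0 to n = 1.5) the reflected ray undergoes a half-wave phase shift.
Ray reflecting at the bottom interface goes from n = 1.5 toward n = 1.33: no phase shift.
Exactly one π shift → a net half-wave offset.
With one net inversion, destructive interference in reflection requires 2 n t = m λ.
λ = 2 n t / m. The third-longest wavelength is m = 3: λ = 2 × 1.5 × 461 / 3.00 = 461 nm.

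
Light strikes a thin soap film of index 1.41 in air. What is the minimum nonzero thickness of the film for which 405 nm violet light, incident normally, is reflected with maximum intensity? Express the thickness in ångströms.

At the upper boundary (n = 1.0 to n = 1.41) the reflected ray undergoes a half-wave phase shift.
Bottom surface (1.41 → 1.0): reflection off a lower-index medium gives no phase shift.
Net: one phase inversion between the two reflected rays.
So the condition for constructive reflection is 2 n t = (m + ½) λ.
Minimum at m = 0: t = λ / (4 n) = 405 / (4 × 1.41) = 71.8 nm.

718 Å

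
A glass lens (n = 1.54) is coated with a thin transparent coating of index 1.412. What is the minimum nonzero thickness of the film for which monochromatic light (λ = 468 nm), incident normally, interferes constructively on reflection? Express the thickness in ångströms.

1657 Å

Top surface (1.0 → 1.412): reflection off a higher-index medium gives a half-wave phase shift.
At the lower boundary (n = 1.412 to n = 1.54) the reflected ray undergoes a half-wave phase shift.
The two reflections carry the same phase change, so no net offset.
For maximum reflection here: 2 n t = m λ.
Minimum nonzero at m = 1: t = λ / (2 n) = 468 / (2 × 1.412) = 166 nm.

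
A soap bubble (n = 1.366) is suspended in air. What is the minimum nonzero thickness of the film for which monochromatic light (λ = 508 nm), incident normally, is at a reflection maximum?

Ray reflecting at the top interface goes from n = 1.0 toward n = 1.366: a half-wave phase shift.
Bottom surface (1.366 → 1.0): reflection off a lower-index medium gives no phase shift.
The two reflections differ by half a wavelength.
For strong reflection here: 2 n t = (m + ½) λ.
Minimum at m = 0: t = λ / (4 n) = 508 / (4 × 1.366) = 93.0 nm.

93.0 nm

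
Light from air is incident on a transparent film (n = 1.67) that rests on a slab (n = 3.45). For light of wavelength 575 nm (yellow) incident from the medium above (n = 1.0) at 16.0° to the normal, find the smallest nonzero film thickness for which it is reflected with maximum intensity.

175 nm

At the upper boundary (n = 1.0 to n = 1.67) the reflected ray undergoes a half-wave phase shift.
Bottom surface (1.67 → 3.45): reflection off a higher-index medium gives a half-wave phase shift.
The two reflections carry the same phase change, so no net offset.
For maximum reflection here: 2 n t cos θ_r = m λ.
Snell's law: 1.0 sin 16.0° = 1.67 sin θ_r → sin θ_r = 0.165, cos θ_r = 0.986.
Minimum nonzero at m = 1: t = λ / (2 n cos θ_r) = 575 / (2 × 1.67 × 0.986) = 175 nm.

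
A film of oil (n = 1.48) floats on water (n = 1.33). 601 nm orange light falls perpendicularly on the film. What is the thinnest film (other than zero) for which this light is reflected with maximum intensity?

At the upper boundary (n = 1.0 to n = 1.48) the reflected ray undergoes a half-wave phase shift.
At the lower boundary (n = 1.48 to n = 1.33) the reflected ray undergoes no phase shift.
The two reflections differ by half a wavelength.
So the condition for constructive reflection is 2 n t = (m + ½) λ.
Minimum at m = 0: t = λ / (4 n) = 601 / (4 × 1.48) = 102 nm.

102 nm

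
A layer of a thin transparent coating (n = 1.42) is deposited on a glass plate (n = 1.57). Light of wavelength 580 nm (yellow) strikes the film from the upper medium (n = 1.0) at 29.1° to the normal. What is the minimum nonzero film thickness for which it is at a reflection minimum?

At the upper boundary (n = 1.0 to n = 1.42) the reflected ray undergoes a half-wave phase shift.
Bottom surface (1.42 → 1.57): reflection off a higher-index medium gives a half-wave phase shift.
Zero or two π shifts → no net half-wave offset.
With no net inversion, destructive interference in reflection requires 2 n t cos θ_r = (m + ½) λ.
Snell's law: 1.0 sin 29.1° = 1.42 sin θ_r → sin θ_r = 0.342, cos θ_r = 0.940.
Minimum at m = 0: t = λ / (4 n cos θ_r) = 580 / (4 × 1.42 × 0.940) = 109 nm.

109 nm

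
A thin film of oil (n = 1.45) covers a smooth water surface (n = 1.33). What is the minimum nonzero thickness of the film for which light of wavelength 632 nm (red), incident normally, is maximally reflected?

Ray reflecting at the top interface goes from n = 1.0 toward n = 1.45: a half-wave phase shift.
Ray reflecting at the bottom interface goes from n = 1.45 toward n = 1.33: no phase shift.
Net: one phase inversion between the two reflected rays.
For bright reflection here: 2 n t = (m + ½) λ.
Minimum at m = 0: t = λ / (4 n) = 632 / (4 × 1.45) = 109 nm.

109 nm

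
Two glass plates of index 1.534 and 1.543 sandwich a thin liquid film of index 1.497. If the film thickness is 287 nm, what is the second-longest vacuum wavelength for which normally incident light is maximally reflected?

573 nm

Ray reflecting at the top interface goes from n = 1.534 toward n = 1.497: no phase shift.
Ray reflecting at the bottom interface goes from n = 1.497 toward n = 1.543: a half-wave phase shift.
Exactly one π shift → a net half-wave offset.
So the condition for constructive reflection is 2 n t = (m + ½) λ.
λ = 2 n t / (m + ½). The second-longest wavelength is m = 1: λ = 2 × 1.497 × 287 / 1.50 = 573 nm.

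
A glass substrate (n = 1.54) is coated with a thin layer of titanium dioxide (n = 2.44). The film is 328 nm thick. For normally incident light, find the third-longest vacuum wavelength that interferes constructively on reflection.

Ray reflecting at the top interface goes from n = 1.0 toward n = 2.44: a half-wave phase shift.
Bottom surface (2.44 → 1.54): reflection off a lower-index medium gives no phase shift.
Net: one phase inversion between the two reflected rays.
So the condition for constructive reflection is 2 n t = (m + ½) λ.
λ = 2 n t / (m + ½). The third-longest wavelength is m = 2: λ = 2 × 2.44 × 328 / 2.50 = 640 nm.

640 nm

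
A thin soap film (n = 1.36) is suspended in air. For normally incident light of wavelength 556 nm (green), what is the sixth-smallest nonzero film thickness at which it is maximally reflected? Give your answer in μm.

At the upper boundary (n = 1.0 to n = 1.36) the reflected ray undergoes a half-wave phase shift.
Bottom surface (1.36 → 1.0): reflection off a lower-index medium gives no phase shift.
The two reflections differ by half a wavelength.
So the condition for constructive reflection is 2 n t = (m + ½) λ.
The sixth-smallest nonzero thickness corresponds to m = 5: t = (m + ½) λ / (2 n) = 5.50 × 556 / (2 × 1.36) = 1124 nm.

1.12 μm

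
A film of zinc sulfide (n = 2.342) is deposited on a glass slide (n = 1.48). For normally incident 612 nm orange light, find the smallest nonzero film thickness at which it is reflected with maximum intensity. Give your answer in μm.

0.0653 μm

Top surface (1.0 → 2.342): reflection off a higher-index medium gives a half-wave phase shift.
Ray reflecting at the bottom interface goes from n = 2.342 toward n = 1.48: no phase shift.
Net: one phase inversion between the two reflected rays.
For strong reflection here: 2 n t = (m + ½) λ.
Minimum at m = 0: t = λ / (4 n) = 612 / (4 × 2.342) = 65.3 nm.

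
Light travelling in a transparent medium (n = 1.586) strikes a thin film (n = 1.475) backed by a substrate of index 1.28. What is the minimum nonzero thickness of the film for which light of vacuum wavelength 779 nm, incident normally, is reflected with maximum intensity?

264 nm

Ray reflecting at the top interface goes from n = 1.586 toward n = 1.475: no phase shift.
Bottom surface (1.475 → 1.28): reflection off a lower-index medium gives no phase shift.
Zero or two π shifts → no net half-wave offset.
For strong reflection here: 2 n t = m λ.
Minimum nonzero at m = 1: t = λ / (2 n) = 779 / (2 × 1.475) = 264 nm.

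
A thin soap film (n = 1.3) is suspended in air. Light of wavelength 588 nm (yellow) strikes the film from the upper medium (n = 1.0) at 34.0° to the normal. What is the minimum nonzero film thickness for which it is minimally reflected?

Ray reflecting at the top interface goes from n = 1.0 toward n = 1.3: a half-wave phase shift.
Ray reflecting at the bottom interface goes from n = 1.3 toward n = 1.0: no phase shift.
Net: one phase inversion between the two reflected rays.
For dark reflection here: 2 n t cos θ_r = m λ.
Snell's law: 1.0 sin 34.0° = 1.3 sin θ_r → sin θ_r = 0.430, cos θ_r = 0.903.
Minimum nonzero at m = 1: t = λ / (2 n cos θ_r) = 588 / (2 × 1.3 × 0.903) = 251 nm.

251 nm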